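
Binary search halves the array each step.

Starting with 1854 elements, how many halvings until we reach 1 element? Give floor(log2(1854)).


1854 / 2 = 927
927 / 2 = 463
463 / 2 = 231
231 / 2 = 115
115 / 2 = 57
57 / 2 = 28
28 / 2 = 14
14 / 2 = 7
7 / 2 = 3
3 / 2 = 1
Reached 1 after 10 halvings

10


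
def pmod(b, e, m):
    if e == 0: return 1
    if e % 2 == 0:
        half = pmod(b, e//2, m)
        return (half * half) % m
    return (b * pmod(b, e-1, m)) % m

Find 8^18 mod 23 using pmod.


pmod(8, 18, 23): e is even, compute pmod(8, 9, 23)
  pmod(8, 9, 23): e is odd, compute pmod(8, 8, 23)
    pmod(8, 8, 23): e is even, compute pmod(8, 4, 23)
      pmod(8, 4, 23): e is even, compute pmod(8, 2, 23)
        pmod(8, 2, 23): e is even, compute pmod(8, 1, 23)
          pmod(8, 1, 23): e is odd, compute pmod(8, 0, 23)
          pmod(8, 0, 23) = 1
          (8 * 1) % 23 = 8
        half=8, (8*8) % 23 = 18
      half=18, (18*18) % 23 = 2
    half=2, (2*2) % 23 = 4
  (8 * 4) % 23 = 9
half=9, (9*9) % 23 = 12

12


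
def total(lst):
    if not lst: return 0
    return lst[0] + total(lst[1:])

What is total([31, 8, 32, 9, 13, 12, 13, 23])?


total([31, 8, 32, 9, 13, 12, 13, 23]) = 31 + total([8, 32, 9, 13, 12, 13, 23])
total([8, 32, 9, 13, 12, 13, 23]) = 8 + total([32, 9, 13, 12, 13, 23])
total([32, 9, 13, 12, 13, 23]) = 32 + total([9, 13, 12, 13, 23])
total([9, 13, 12, 13, 23]) = 9 + total([13, 12, 13, 23])
total([13, 12, 13, 23]) = 13 + total([12, 13, 23])
total([12, 13, 23]) = 12 + total([13, 23])
total([13, 23]) = 13 + total([23])
total([23]) = 23 + total([])
total([]) = 0  (base case)
Total: 31 + 8 + 32 + 9 + 13 + 12 + 13 + 23 + 0 = 141

141


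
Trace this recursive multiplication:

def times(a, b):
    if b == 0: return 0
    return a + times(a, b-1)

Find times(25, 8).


times(25, 8) = 25 + times(25, 7)
times(25, 7) = 25 + times(25, 6)
times(25, 6) = 25 + times(25, 5)
times(25, 5) = 25 + times(25, 4)
times(25, 4) = 25 + times(25, 3)
times(25, 3) = 25 + times(25, 2)
times(25, 2) = 25 + times(25, 1)
times(25, 1) = 25 + times(25, 0)
times(25, 0) = 0  (base case)
Total: 25 + 25 + 25 + 25 + 25 + 25 + 25 + 25 + 0 = 200

200


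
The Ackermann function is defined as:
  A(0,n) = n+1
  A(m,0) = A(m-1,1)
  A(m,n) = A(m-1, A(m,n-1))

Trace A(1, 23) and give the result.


A(1, 23) = A(0, A(1, 22))
  A(1, 22) = A(0, A(1, 21))
    A(1, 21) = A(0, A(1, 20))
      A(1, 20) = A(0, A(1, 19))
        A(1, 19) = A(0, A(1, 18))
          A(1, 18) = A(0, A(1, 17))
          A(1, 17) = A(0, A(1, 16))
          A(1, 16) = A(0, A(1, 15))
          A(1, 15) = A(0, A(1, 14))
          A(1, 14) = A(0, A(1, 13))
          A(1, 13) = A(0, A(1, 12))
          A(1, 12) = A(0, A(1, 11))
          A(1, 11) = A(0, A(1, 10))
          A(1, 10) = A(0, A(1, 9))
          A(1, 9) = A(0, A(1, 8))
          A(1, 8) = A(0, A(1, 7))
          A(1, 7) = A(0, A(1, 6))
          A(1, 6) = A(0, A(1, 5))
          A(1, 5) = A(0, A(1, 4))
          A(1, 4) = A(0, A(1, 3))
          A(1, 3) = A(0, A(1, 2))
          A(1, 2) = A(0, A(1, 1))
          A(1, 1) = A(0, A(1, 0))
          A(1, 0) = A(0, 1)
          A(0, 1) = 2
... (trace truncated)
Result: A(1, 23) = 25

25


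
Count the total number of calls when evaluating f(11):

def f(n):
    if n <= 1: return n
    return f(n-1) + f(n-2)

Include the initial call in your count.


Let C(n) = total calls for f(n)
C(0) = 1, C(1) = 1
C(2) = 1 + C(1) + C(0) = 1 + 1 + 1 = 3
C(3) = 1 + C(2) + C(1) = 1 + 3 + 1 = 5
C(4) = 1 + C(3) + C(2) = 1 + 5 + 3 = 9
C(5) = 1 + C(4) + C(3) = 1 + 9 + 5 = 15
C(6) = 1 + C(5) + C(4) = 1 + 15 + 9 = 25
C(7) = 1 + C(6) + C(5) = 1 + 25 + 15 = 41
C(8) = 1 + C(7) + C(6) = 1 + 41 + 25 = 67
C(9) = 1 + C(8) + C(7) = 1 + 67 + 41 = 109
C(10) = 1 + C(9) + C(8) = 1 + 109 + 67 = 177
C(11) = 1 + C(10) + C(9) = 1 + 177 + 109 = 287

287


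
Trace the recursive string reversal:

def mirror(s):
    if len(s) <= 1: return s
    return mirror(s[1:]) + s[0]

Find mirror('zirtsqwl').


mirror('zirtsqwl') = mirror('irtsqwl') + 'z'
mirror('irtsqwl') = mirror('rtsqwl') + 'i'
mirror('rtsqwl') = mirror('tsqwl') + 'r'
mirror('tsqwl') = mirror('sqwl') + 't'
mirror('sqwl') = mirror('qwl') + 's'
mirror('qwl') = mirror('wl') + 'q'
mirror('wl') = mirror('l') + 'w'
mirror('l') = 'l'  (base case)
Concatenating: 'l' + 'w' + 'q' + 's' + 't' + 'r' + 'i' + 'z' = 'lwqstriz'

lwqstriz


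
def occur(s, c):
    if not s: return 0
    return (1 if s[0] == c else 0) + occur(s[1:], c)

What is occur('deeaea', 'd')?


s[0]='d' == 'd' -> 1
s[0]='e' != 'd' -> 0
s[0]='e' != 'd' -> 0
s[0]='a' != 'd' -> 0
s[0]='e' != 'd' -> 0
s[0]='a' != 'd' -> 0
Sum: 1 + 0 + 0 + 0 + 0 + 0 = 1

1


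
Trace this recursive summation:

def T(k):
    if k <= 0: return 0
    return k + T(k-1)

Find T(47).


T(47)
= 47 + 46 + 45 + 44 + 43 + 42 + 41 + 40 + 39 + 38 + 37 + 36 + 35 + 34 + 33 + 32 + 31 + 30 + 29 + 28 + 27 + 26 + 25 + 24 + 23 + 22 + 21 + 20 + 19 + 18 + 17 + 16 + 15 + 14 + 13 + 12 + 11 + 10 + 9 + 8 + 7 + 6 + 5 + 4 + 3 + 2 + 1 + T(0)
= 47 + 46 + 45 + 44 + 43 + 42 + 41 + 40 + 39 + 38 + 37 + 36 + 35 + 34 + 33 + 32 + 31 + 30 + 29 + 28 + 27 + 26 + 25 + 24 + 23 + 22 + 21 + 20 + 19 + 18 + 17 + 16 + 15 + 14 + 13 + 12 + 11 + 10 + 9 + 8 + 7 + 6 + 5 + 4 + 3 + 2 + 1 + 0
= 1128

1128


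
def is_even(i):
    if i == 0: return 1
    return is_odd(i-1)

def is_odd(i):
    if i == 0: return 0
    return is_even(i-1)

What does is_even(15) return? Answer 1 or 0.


is_even(15) = is_odd(14)
is_odd(14) = is_even(13)
is_even(13) = is_odd(12)
is_odd(12) = is_even(11)
is_even(11) = is_odd(10)
is_odd(10) = is_even(9)
is_even(9) = is_odd(8)
is_odd(8) = is_even(7)
is_even(7) = is_odd(6)
is_odd(6) = is_even(5)
is_even(5) = is_odd(4)
is_odd(4) = is_even(3)
is_even(3) = is_odd(2)
is_odd(2) = is_even(1)
is_even(1) = is_odd(0)
is_odd(0) = 0  (base case)
Result: 0

0


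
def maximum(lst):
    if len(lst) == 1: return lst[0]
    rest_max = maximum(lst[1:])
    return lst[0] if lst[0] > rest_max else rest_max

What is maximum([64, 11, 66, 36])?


maximum([64, 11, 66, 36]): compare 64 with maximum([11, 66, 36])
maximum([11, 66, 36]): compare 11 with maximum([66, 36])
maximum([66, 36]): compare 66 with maximum([36])
maximum([36]) = 36  (base case)
Compare 66 with 36 -> 66
Compare 11 with 66 -> 66
Compare 64 with 66 -> 66

66


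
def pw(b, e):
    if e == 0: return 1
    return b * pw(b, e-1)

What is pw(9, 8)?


pw(9, 8)
= 9 * pw(9, 7)
= 9 * 9 * pw(9, 6)
= 9 * 9 * 9 * pw(9, 5)
= 9 * 9 * 9 * 9 * pw(9, 4)
= 9 * 9 * 9 * 9 * 9 * pw(9, 3)
= 9 * 9 * 9 * 9 * 9 * 9 * pw(9, 2)
= 9 * 9 * 9 * 9 * 9 * 9 * 9 * pw(9, 1)
= 9 * 9 * 9 * 9 * 9 * 9 * 9 * 9 * pw(9, 0)
= 9 * 9 * 9 * 9 * 9 * 9 * 9 * 9 * 1
= 43046721

43046721


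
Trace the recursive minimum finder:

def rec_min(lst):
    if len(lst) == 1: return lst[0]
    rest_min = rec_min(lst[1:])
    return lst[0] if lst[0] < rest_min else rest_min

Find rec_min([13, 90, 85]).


rec_min([13, 90, 85]): compare 13 with rec_min([90, 85])
rec_min([90, 85]): compare 90 with rec_min([85])
rec_min([85]) = 85  (base case)
Compare 90 with 85 -> 85
Compare 13 with 85 -> 13

13


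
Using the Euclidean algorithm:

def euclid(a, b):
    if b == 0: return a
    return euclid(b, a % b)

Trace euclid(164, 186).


euclid(164, 186) = euclid(186, 164)
euclid(186, 164) = euclid(164, 22)
euclid(164, 22) = euclid(22, 10)
euclid(22, 10) = euclid(10, 2)
euclid(10, 2) = euclid(2, 0)
euclid(2, 0) = 2  (base case)

2


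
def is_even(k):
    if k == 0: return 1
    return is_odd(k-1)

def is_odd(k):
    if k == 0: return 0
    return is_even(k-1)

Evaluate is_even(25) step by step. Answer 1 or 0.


is_even(25) = is_odd(24)
is_odd(24) = is_even(23)
is_even(23) = is_odd(22)
is_odd(22) = is_even(21)
is_even(21) = is_odd(20)
is_odd(20) = is_even(19)
is_even(19) = is_odd(18)
is_odd(18) = is_even(17)
is_even(17) = is_odd(16)
is_odd(16) = is_even(15)
is_even(15) = is_odd(14)
is_odd(14) = is_even(13)
is_even(13) = is_odd(12)
is_odd(12) = is_even(11)
is_even(11) = is_odd(10)
is_odd(10) = is_even(9)
is_even(9) = is_odd(8)
is_odd(8) = is_even(7)
is_even(7) = is_odd(6)
is_odd(6) = is_even(5)
is_even(5) = is_odd(4)
is_odd(4) = is_even(3)
is_even(3) = is_odd(2)
is_odd(2) = is_even(1)
is_even(1) = is_odd(0)
is_odd(0) = 0  (base case)
Result: 0

0


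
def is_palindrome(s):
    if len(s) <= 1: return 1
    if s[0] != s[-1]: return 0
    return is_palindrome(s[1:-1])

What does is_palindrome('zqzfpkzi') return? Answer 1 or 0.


is_palindrome('zqzfpkzi'): s[0]='z' != s[-1]='i' -> return 0
Result: 0 (not a palindrome)

0


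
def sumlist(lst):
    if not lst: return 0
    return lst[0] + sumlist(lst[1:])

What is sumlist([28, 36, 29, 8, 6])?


sumlist([28, 36, 29, 8, 6]) = 28 + sumlist([36, 29, 8, 6])
sumlist([36, 29, 8, 6]) = 36 + sumlist([29, 8, 6])
sumlist([29, 8, 6]) = 29 + sumlist([8, 6])
sumlist([8, 6]) = 8 + sumlist([6])
sumlist([6]) = 6 + sumlist([])
sumlist([]) = 0  (base case)
Total: 28 + 36 + 29 + 8 + 6 + 0 = 107

107


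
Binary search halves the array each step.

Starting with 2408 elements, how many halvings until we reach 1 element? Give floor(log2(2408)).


2408 / 2 = 1204
1204 / 2 = 602
602 / 2 = 301
301 / 2 = 150
150 / 2 = 75
75 / 2 = 37
37 / 2 = 18
18 / 2 = 9
9 / 2 = 4
4 / 2 = 2
2 / 2 = 1
Reached 1 after 11 halvings

11


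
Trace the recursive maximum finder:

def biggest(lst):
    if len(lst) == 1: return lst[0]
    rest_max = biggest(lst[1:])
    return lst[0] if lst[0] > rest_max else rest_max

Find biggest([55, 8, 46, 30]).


biggest([55, 8, 46, 30]): compare 55 with biggest([8, 46, 30])
biggest([8, 46, 30]): compare 8 with biggest([46, 30])
biggest([46, 30]): compare 46 with biggest([30])
biggest([30]) = 30  (base case)
Compare 46 with 30 -> 46
Compare 8 with 46 -> 46
Compare 55 with 46 -> 55

55


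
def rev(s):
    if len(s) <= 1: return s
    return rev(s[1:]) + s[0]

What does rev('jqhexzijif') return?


rev('jqhexzijif') = rev('qhexzijif') + 'j'
rev('qhexzijif') = rev('hexzijif') + 'q'
rev('hexzijif') = rev('exzijif') + 'h'
rev('exzijif') = rev('xzijif') + 'e'
rev('xzijif') = rev('zijif') + 'x'
rev('zijif') = rev('ijif') + 'z'
rev('ijif') = rev('jif') + 'i'
rev('jif') = rev('if') + 'j'
rev('if') = rev('f') + 'i'
rev('f') = 'f'  (base case)
Concatenating: 'f' + 'i' + 'j' + 'i' + 'z' + 'x' + 'e' + 'h' + 'q' + 'j' = 'fijizxehqj'

fijizxehqj


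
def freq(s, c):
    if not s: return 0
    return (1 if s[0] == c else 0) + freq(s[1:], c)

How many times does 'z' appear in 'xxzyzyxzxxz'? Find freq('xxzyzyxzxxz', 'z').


s[0]='x' != 'z' -> 0
s[0]='x' != 'z' -> 0
s[0]='z' == 'z' -> 1
s[0]='y' != 'z' -> 0
s[0]='z' == 'z' -> 1
s[0]='y' != 'z' -> 0
s[0]='x' != 'z' -> 0
s[0]='z' == 'z' -> 1
s[0]='x' != 'z' -> 0
s[0]='x' != 'z' -> 0
s[0]='z' == 'z' -> 1
Sum: 0 + 0 + 1 + 0 + 1 + 0 + 0 + 1 + 0 + 0 + 1 = 4

4


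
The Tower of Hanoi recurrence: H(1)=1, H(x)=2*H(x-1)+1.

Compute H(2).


H(2) = 2 * H(1) + 1
H(1) = 1  (base case)
H(2) = 2 * 1 + 1 = 3

3


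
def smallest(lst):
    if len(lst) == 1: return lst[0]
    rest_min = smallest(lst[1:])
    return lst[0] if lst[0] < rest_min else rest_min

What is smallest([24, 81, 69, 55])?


smallest([24, 81, 69, 55]): compare 24 with smallest([81, 69, 55])
smallest([81, 69, 55]): compare 81 with smallest([69, 55])
smallest([69, 55]): compare 69 with smallest([55])
smallest([55]) = 55  (base case)
Compare 69 with 55 -> 55
Compare 81 with 55 -> 55
Compare 24 with 55 -> 24

24


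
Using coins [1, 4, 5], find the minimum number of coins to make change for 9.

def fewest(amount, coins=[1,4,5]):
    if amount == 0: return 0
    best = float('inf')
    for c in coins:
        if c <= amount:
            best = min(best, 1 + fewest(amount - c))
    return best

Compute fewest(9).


Building up with DP:
fewest(0) = 0
fewest(1) = min(1+fewest(0)=1+0=1) = 1
fewest(2) = min(1+fewest(1)=1+1=2) = 2
fewest(3) = min(1+fewest(2)=1+2=3) = 3
fewest(4) = min(1+fewest(3)=1+3=4, 1+fewest(0)=1+0=1) = 1
fewest(5) = min(1+fewest(4)=1+1=2, 1+fewest(1)=1+1=2, 1+fewest(0)=1+0=1) = 1
fewest(6) = min(1+fewest(5)=1+1=2, 1+fewest(2)=1+2=3, 1+fewest(1)=1+1=2) = 2
fewest(7) = min(1+fewest(6)=1+2=3, 1+fewest(3)=1+3=4, 1+fewest(2)=1+2=3) = 3
fewest(8) = min(1+fewest(7)=1+3=4, 1+fewest(4)=1+1=2, 1+fewest(3)=1+3=4) = 2
fewest(9) = min(1+fewest(8)=1+2=3, 1+fewest(5)=1+1=2, 1+fewest(4)=1+1=2) = 2

2


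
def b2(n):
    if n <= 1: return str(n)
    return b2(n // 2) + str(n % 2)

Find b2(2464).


b2(2464) = b2(1232) + '0'
b2(1232) = b2(616) + '0'
b2(616) = b2(308) + '0'
b2(308) = b2(154) + '0'
b2(154) = b2(77) + '0'
b2(77) = b2(38) + '1'
b2(38) = b2(19) + '0'
b2(19) = b2(9) + '1'
b2(9) = b2(4) + '1'
b2(4) = b2(2) + '0'
b2(2) = b2(1) + '0'
b2(1) = '1'  (base case)
Concatenating: '1' + '0' + '0' + '1' + '1' + '0' + '1' + '0' + '0' + '0' + '0' + '0' = '100110100000'

100110100000


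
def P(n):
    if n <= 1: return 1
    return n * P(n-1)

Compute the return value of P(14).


P(14)
= 14 * P(13)
= 14 * 13 * P(12)
= 14 * 13 * 12 * P(11)
= 14 * 13 * 12 * 11 * P(10)
= 14 * 13 * 12 * 11 * 10 * P(9)
= 14 * 13 * 12 * 11 * 10 * 9 * P(8)
= 14 * 13 * 12 * 11 * 10 * 9 * 8 * P(7)
= 14 * 13 * 12 * 11 * 10 * 9 * 8 * 7 * P(6)
= 14 * 13 * 12 * 11 * 10 * 9 * 8 * 7 * 6 * P(5)
= 14 * 13 * 12 * 11 * 10 * 9 * 8 * 7 * 6 * 5 * P(4)
= 14 * 13 * 12 * 11 * 10 * 9 * 8 * 7 * 6 * 5 * 4 * P(3)
= 14 * 13 * 12 * 11 * 10 * 9 * 8 * 7 * 6 * 5 * 4 * 3 * P(2)
= 14 * 13 * 12 * 11 * 10 * 9 * 8 * 7 * 6 * 5 * 4 * 3 * 2 * P(1)
= 14 * 13 * 12 * 11 * 10 * 9 * 8 * 7 * 6 * 5 * 4 * 3 * 2 * 1
= 87178291200

87178291200


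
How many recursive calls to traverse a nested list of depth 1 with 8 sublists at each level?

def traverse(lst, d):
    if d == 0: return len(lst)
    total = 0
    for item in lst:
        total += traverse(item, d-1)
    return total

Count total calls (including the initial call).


At depth 0 (root): 1 call
At depth 1: each of 1 parents calls traverse on 8 children = 8 calls
Total: 1 + 8 = 9

9


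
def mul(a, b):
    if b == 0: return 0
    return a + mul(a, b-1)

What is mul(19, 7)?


mul(19, 7) = 19 + mul(19, 6)
mul(19, 6) = 19 + mul(19, 5)
mul(19, 5) = 19 + mul(19, 4)
mul(19, 4) = 19 + mul(19, 3)
mul(19, 3) = 19 + mul(19, 2)
mul(19, 2) = 19 + mul(19, 1)
mul(19, 1) = 19 + mul(19, 0)
mul(19, 0) = 0  (base case)
Total: 19 + 19 + 19 + 19 + 19 + 19 + 19 + 0 = 133

133


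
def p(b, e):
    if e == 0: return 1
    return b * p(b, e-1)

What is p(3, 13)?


p(3, 13)
= 3 * p(3, 12)
= 3 * 3 * p(3, 11)
= 3 * 3 * 3 * p(3, 10)
= 3 * 3 * 3 * 3 * p(3, 9)
= 3 * 3 * 3 * 3 * 3 * p(3, 8)
= 3 * 3 * 3 * 3 * 3 * 3 * p(3, 7)
= 3 * 3 * 3 * 3 * 3 * 3 * 3 * p(3, 6)
= 3 * 3 * 3 * 3 * 3 * 3 * 3 * 3 * p(3, 5)
= 3 * 3 * 3 * 3 * 3 * 3 * 3 * 3 * 3 * p(3, 4)
= 3 * 3 * 3 * 3 * 3 * 3 * 3 * 3 * 3 * 3 * p(3, 3)
= 3 * 3 * 3 * 3 * 3 * 3 * 3 * 3 * 3 * 3 * 3 * p(3, 2)
= 3 * 3 * 3 * 3 * 3 * 3 * 3 * 3 * 3 * 3 * 3 * 3 * p(3, 1)
= 3 * 3 * 3 * 3 * 3 * 3 * 3 * 3 * 3 * 3 * 3 * 3 * 3 * p(3, 0)
= 3 * 3 * 3 * 3 * 3 * 3 * 3 * 3 * 3 * 3 * 3 * 3 * 3 * 1
= 1594323

1594323


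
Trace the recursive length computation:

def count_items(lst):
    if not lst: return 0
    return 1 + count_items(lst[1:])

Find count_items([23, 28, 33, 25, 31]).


count_items([23, 28, 33, 25, 31]) = 1 + count_items([28, 33, 25, 31])
count_items([28, 33, 25, 31]) = 1 + count_items([33, 25, 31])
count_items([33, 25, 31]) = 1 + count_items([25, 31])
count_items([25, 31]) = 1 + count_items([31])
count_items([31]) = 1 + count_items([])
count_items([]) = 0  (base case)
Unwinding: 1 + 1 + 1 + 1 + 1 + 0 = 5

5


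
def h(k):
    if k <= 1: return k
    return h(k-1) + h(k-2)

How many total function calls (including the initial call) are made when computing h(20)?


Let C(n) = total calls for h(n)
C(0) = 1, C(1) = 1
C(2) = 1 + C(1) + C(0) = 1 + 1 + 1 = 3
C(3) = 1 + C(2) + C(1) = 1 + 3 + 1 = 5
C(4) = 1 + C(3) + C(2) = 1 + 5 + 3 = 9
C(5) = 1 + C(4) + C(3) = 1 + 9 + 5 = 15
C(6) = 1 + C(5) + C(4) = 1 + 15 + 9 = 25
C(7) = 1 + C(6) + C(5) = 1 + 25 + 15 = 41
C(8) = 1 + C(7) + C(6) = 1 + 41 + 25 = 67
C(9) = 1 + C(8) + C(7) = 1 + 67 + 41 = 109
C(10) = 1 + C(9) + C(8) = 1 + 109 + 67 = 177
C(11) = 1 + C(10) + C(9) = 1 + 177 + 109 = 287
C(12) = 1 + C(11) + C(10) = 1 + 287 + 177 = 465
C(13) = 1 + C(12) + C(11) = 1 + 465 + 287 = 753
C(14) = 1 + C(13) + C(12) = 1 + 753 + 465 = 1219
C(15) = 1 + C(14) + C(13) = 1 + 1219 + 753 = 1973
C(16) = 1 + C(15) + C(14) = 1 + 1973 + 1219 = 3193
C(17) = 1 + C(16) + C(15) = 1 + 3193 + 1973 = 5167
C(18) = 1 + C(17) + C(16) = 1 + 5167 + 3193 = 8361
C(19) = 1 + C(18) + C(17) = 1 + 8361 + 5167 = 13529
C(20) = 1 + C(19) + C(18) = 1 + 13529 + 8361 = 21891

21891


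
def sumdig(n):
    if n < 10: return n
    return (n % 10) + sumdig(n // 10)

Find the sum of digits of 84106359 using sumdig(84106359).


sumdig(84106359) = 9 + sumdig(8410635)
sumdig(8410635) = 5 + sumdig(841063)
sumdig(841063) = 3 + sumdig(84106)
sumdig(84106) = 6 + sumdig(8410)
sumdig(8410) = 0 + sumdig(841)
sumdig(841) = 1 + sumdig(84)
sumdig(84) = 4 + sumdig(8)
sumdig(8) = 8  (base case)
Total: 9 + 5 + 3 + 6 + 0 + 1 + 4 + 8 = 36

36


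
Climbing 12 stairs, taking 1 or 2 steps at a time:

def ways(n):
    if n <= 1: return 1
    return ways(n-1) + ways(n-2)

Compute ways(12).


Building up from base cases:
ways(0) = 1
ways(1) = 1
ways(2) = ways(1) + ways(0) = 1 + 1 = 2
ways(3) = ways(2) + ways(1) = 2 + 1 = 3
ways(4) = ways(3) + ways(2) = 3 + 2 = 5
ways(5) = ways(4) + ways(3) = 5 + 3 = 8
ways(6) = ways(5) + ways(4) = 8 + 5 = 13
ways(7) = ways(6) + ways(5) = 13 + 8 = 21
ways(8) = ways(7) + ways(6) = 21 + 13 = 34
ways(9) = ways(8) + ways(7) = 34 + 21 = 55
ways(10) = ways(9) + ways(8) = 55 + 34 = 89
ways(11) = ways(10) + ways(9) = 89 + 55 = 144
ways(12) = ways(11) + ways(10) = 144 + 89 = 233

233


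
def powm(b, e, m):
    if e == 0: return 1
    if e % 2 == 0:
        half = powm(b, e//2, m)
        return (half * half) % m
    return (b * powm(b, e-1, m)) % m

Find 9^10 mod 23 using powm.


powm(9, 10, 23): e is even, compute powm(9, 5, 23)
  powm(9, 5, 23): e is odd, compute powm(9, 4, 23)
    powm(9, 4, 23): e is even, compute powm(9, 2, 23)
      powm(9, 2, 23): e is even, compute powm(9, 1, 23)
        powm(9, 1, 23): e is odd, compute powm(9, 0, 23)
          powm(9, 0, 23) = 1
        (9 * 1) % 23 = 9
      half=9, (9*9) % 23 = 12
    half=12, (12*12) % 23 = 6
  (9 * 6) % 23 = 8
half=8, (8*8) % 23 = 18

18


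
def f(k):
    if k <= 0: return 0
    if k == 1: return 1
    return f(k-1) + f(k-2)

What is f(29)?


Computing f(29) bottom-up:
f(0) = 0
f(1) = 1
f(2) = f(1) + f(0) = 1 + 0 = 1
f(3) = f(2) + f(1) = 1 + 1 = 2
f(4) = f(3) + f(2) = 2 + 1 = 3
f(5) = f(4) + f(3) = 3 + 2 = 5
f(6) = f(5) + f(4) = 5 + 3 = 8
f(7) = f(6) + f(5) = 8 + 5 = 13
f(8) = f(7) + f(6) = 13 + 8 = 21
f(9) = f(8) + f(7) = 21 + 13 = 34
f(10) = f(9) + f(8) = 34 + 21 = 55
f(11) = f(10) + f(9) = 55 + 34 = 89
f(12) = f(11) + f(10) = 89 + 55 = 144
f(13) = f(12) + f(11) = 144 + 89 = 233
f(14) = f(13) + f(12) = 233 + 144 = 377
f(15) = f(14) + f(13) = 377 + 233 = 610
f(16) = f(15) + f(14) = 610 + 377 = 987
f(17) = f(16) + f(15) = 987 + 610 = 1597
f(18) = f(17) + f(16) = 1597 + 987 = 2584
f(19) = f(18) + f(17) = 2584 + 1597 = 4181
f(20) = f(19) + f(18) = 4181 + 2584 = 6765
f(21) = f(20) + f(19) = 6765 + 4181 = 10946
f(22) = f(21) + f(20) = 10946 + 6765 = 17711
f(23) = f(22) + f(21) = 17711 + 10946 = 28657
f(24) = f(23) + f(22) = 28657 + 17711 = 46368
f(25) = f(24) + f(23) = 46368 + 28657 = 75025
f(26) = f(25) + f(24) = 75025 + 46368 = 121393
f(27) = f(26) + f(25) = 121393 + 75025 = 196418
f(28) = f(27) + f(26) = 196418 + 121393 = 317811
f(29) = f(28) + f(27) = 317811 + 196418 = 514229

514229


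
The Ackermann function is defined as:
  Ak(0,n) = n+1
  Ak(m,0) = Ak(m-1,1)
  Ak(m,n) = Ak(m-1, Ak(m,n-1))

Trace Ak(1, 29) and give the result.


Ak(1, 29) = Ak(0, Ak(1, 28))
  Ak(1, 28) = Ak(0, Ak(1, 27))
    Ak(1, 27) = Ak(0, Ak(1, 26))
      Ak(1, 26) = Ak(0, Ak(1, 25))
        Ak(1, 25) = Ak(0, Ak(1, 24))
          Ak(1, 24) = Ak(0, Ak(1, 23))
          Ak(1, 23) = Ak(0, Ak(1, 22))
          Ak(1, 22) = Ak(0, Ak(1, 21))
          Ak(1, 21) = Ak(0, Ak(1, 20))
          Ak(1, 20) = Ak(0, Ak(1, 19))
          Ak(1, 19) = Ak(0, Ak(1, 18))
          Ak(1, 18) = Ak(0, Ak(1, 17))
          Ak(1, 17) = Ak(0, Ak(1, 16))
          Ak(1, 16) = Ak(0, Ak(1, 15))
          Ak(1, 15) = Ak(0, Ak(1, 14))
          Ak(1, 14) = Ak(0, Ak(1, 13))
          Ak(1, 13) = Ak(0, Ak(1, 12))
          Ak(1, 12) = Ak(0, Ak(1, 11))
          Ak(1, 11) = Ak(0, Ak(1, 10))
          Ak(1, 10) = Ak(0, Ak(1, 9))
          Ak(1, 9) = Ak(0, Ak(1, 8))
          Ak(1, 8) = Ak(0, Ak(1, 7))
          Ak(1, 7) = Ak(0, Ak(1, 6))
          Ak(1, 6) = Ak(0, Ak(1, 5))
          Ak(1, 5) = Ak(0, Ak(1, 4))
... (trace truncated)
Result: Ak(1, 29) = 31

31


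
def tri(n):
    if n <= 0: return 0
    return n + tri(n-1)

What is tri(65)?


tri(65)
= 65 + 64 + 63 + 62 + 61 + 60 + 59 + 58 + 57 + 56 + 55 + 54 + 53 + 52 + 51 + 50 + 49 + 48 + 47 + 46 + 45 + 44 + 43 + 42 + 41 + 40 + 39 + 38 + 37 + 36 + 35 + 34 + 33 + 32 + 31 + 30 + 29 + 28 + 27 + 26 + 25 + 24 + 23 + 22 + 21 + 20 + 19 + 18 + 17 + 16 + 15 + 14 + 13 + 12 + 11 + 10 + 9 + 8 + 7 + 6 + 5 + 4 + 3 + 2 + 1 + tri(0)
= 65 + 64 + 63 + 62 + 61 + 60 + 59 + 58 + 57 + 56 + 55 + 54 + 53 + 52 + 51 + 50 + 49 + 48 + 47 + 46 + 45 + 44 + 43 + 42 + 41 + 40 + 39 + 38 + 37 + 36 + 35 + 34 + 33 + 32 + 31 + 30 + 29 + 28 + 27 + 26 + 25 + 24 + 23 + 22 + 21 + 20 + 19 + 18 + 17 + 16 + 15 + 14 + 13 + 12 + 11 + 10 + 9 + 8 + 7 + 6 + 5 + 4 + 3 + 2 + 1 + 0
= 2145

2145


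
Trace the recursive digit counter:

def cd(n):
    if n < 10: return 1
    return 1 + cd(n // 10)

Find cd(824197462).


cd(824197462) = 1 + cd(82419746)
cd(82419746) = 1 + cd(8241974)
cd(8241974) = 1 + cd(824197)
cd(824197) = 1 + cd(82419)
cd(82419) = 1 + cd(8241)
cd(8241) = 1 + cd(824)
cd(824) = 1 + cd(82)
cd(82) = 1 + cd(8)
cd(8) = 1  (base case: 8 < 10)
Unwinding: 1 + 1 + 1 + 1 + 1 + 1 + 1 + 1 + 1 = 9

9


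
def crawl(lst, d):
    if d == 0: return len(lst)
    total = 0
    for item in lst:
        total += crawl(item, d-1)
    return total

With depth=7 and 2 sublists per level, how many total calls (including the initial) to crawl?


At depth 0 (root): 1 call
At depth 1: each of 1 parents calls crawl on 2 children = 2 calls
At depth 2: each of 2 parents calls crawl on 2 children = 4 calls
At depth 3: each of 4 parents calls crawl on 2 children = 8 calls
At depth 4: each of 8 parents calls crawl on 2 children = 16 calls
At depth 5: each of 16 parents calls crawl on 2 children = 32 calls
At depth 6: each of 32 parents calls crawl on 2 children = 64 calls
At depth 7: each of 64 parents calls crawl on 2 children = 128 calls
Total: 1 + 2 + 4 + 8 + 16 + 32 + 64 + 128 = 255

255


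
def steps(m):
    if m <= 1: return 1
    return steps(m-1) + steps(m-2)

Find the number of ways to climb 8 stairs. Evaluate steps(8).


Building up from base cases:
steps(0) = 1
steps(1) = 1
steps(2) = steps(1) + steps(0) = 1 + 1 = 2
steps(3) = steps(2) + steps(1) = 2 + 1 = 3
steps(4) = steps(3) + steps(2) = 3 + 2 = 5
steps(5) = steps(4) + steps(3) = 5 + 3 = 8
steps(6) = steps(5) + steps(4) = 8 + 5 = 13
steps(7) = steps(6) + steps(5) = 13 + 8 = 21
steps(8) = steps(7) + steps(6) = 21 + 13 = 34

34


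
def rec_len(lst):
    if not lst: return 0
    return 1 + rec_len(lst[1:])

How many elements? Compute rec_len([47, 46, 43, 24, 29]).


rec_len([47, 46, 43, 24, 29]) = 1 + rec_len([46, 43, 24, 29])
rec_len([46, 43, 24, 29]) = 1 + rec_len([43, 24, 29])
rec_len([43, 24, 29]) = 1 + rec_len([24, 29])
rec_len([24, 29]) = 1 + rec_len([29])
rec_len([29]) = 1 + rec_len([])
rec_len([]) = 0  (base case)
Unwinding: 1 + 1 + 1 + 1 + 1 + 0 = 5

5


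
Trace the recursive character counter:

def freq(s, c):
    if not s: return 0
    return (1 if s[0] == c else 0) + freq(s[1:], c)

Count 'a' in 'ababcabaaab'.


s[0]='a' == 'a' -> 1
s[0]='b' != 'a' -> 0
s[0]='a' == 'a' -> 1
s[0]='b' != 'a' -> 0
s[0]='c' != 'a' -> 0
s[0]='a' == 'a' -> 1
s[0]='b' != 'a' -> 0
s[0]='a' == 'a' -> 1
s[0]='a' == 'a' -> 1
s[0]='a' == 'a' -> 1
s[0]='b' != 'a' -> 0
Sum: 1 + 0 + 1 + 0 + 0 + 1 + 0 + 1 + 1 + 1 + 0 = 6

6


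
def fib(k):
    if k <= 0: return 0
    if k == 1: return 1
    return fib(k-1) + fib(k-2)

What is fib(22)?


Computing fib(22) bottom-up:
fib(0) = 0
fib(1) = 1
fib(2) = fib(1) + fib(0) = 1 + 0 = 1
fib(3) = fib(2) + fib(1) = 1 + 1 = 2
fib(4) = fib(3) + fib(2) = 2 + 1 = 3
fib(5) = fib(4) + fib(3) = 3 + 2 = 5
fib(6) = fib(5) + fib(4) = 5 + 3 = 8
fib(7) = fib(6) + fib(5) = 8 + 5 = 13
fib(8) = fib(7) + fib(6) = 13 + 8 = 21
fib(9) = fib(8) + fib(7) = 21 + 13 = 34
fib(10) = fib(9) + fib(8) = 34 + 21 = 55
fib(11) = fib(10) + fib(9) = 55 + 34 = 89
fib(12) = fib(11) + fib(10) = 89 + 55 = 144
fib(13) = fib(12) + fib(11) = 144 + 89 = 233
fib(14) = fib(13) + fib(12) = 233 + 144 = 377
fib(15) = fib(14) + fib(13) = 377 + 233 = 610
fib(16) = fib(15) + fib(14) = 610 + 377 = 987
fib(17) = fib(16) + fib(15) = 987 + 610 = 1597
fib(18) = fib(17) + fib(16) = 1597 + 987 = 2584
fib(19) = fib(18) + fib(17) = 2584 + 1597 = 4181
fib(20) = fib(19) + fib(18) = 4181 + 2584 = 6765
fib(21) = fib(20) + fib(19) = 6765 + 4181 = 10946
fib(22) = fib(21) + fib(20) = 10946 + 6765 = 17711

17711


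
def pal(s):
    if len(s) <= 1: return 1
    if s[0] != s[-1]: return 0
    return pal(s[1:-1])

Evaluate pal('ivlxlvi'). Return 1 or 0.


pal('ivlxlvi'): s[0]='i' == s[-1]='i' -> check pal('vlxlv')
pal('vlxlv'): s[0]='v' == s[-1]='v' -> check pal('lxl')
pal('lxl'): s[0]='l' == s[-1]='l' -> check pal('x')
pal('x'): len <= 1 -> return 1  (base case)
Result: 1 (palindrome)

1


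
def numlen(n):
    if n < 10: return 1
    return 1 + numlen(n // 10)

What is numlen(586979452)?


numlen(586979452) = 1 + numlen(58697945)
numlen(58697945) = 1 + numlen(5869794)
numlen(5869794) = 1 + numlen(586979)
numlen(586979) = 1 + numlen(58697)
numlen(58697) = 1 + numlen(5869)
numlen(5869) = 1 + numlen(586)
numlen(586) = 1 + numlen(58)
numlen(58) = 1 + numlen(5)
numlen(5) = 1  (base case: 5 < 10)
Unwinding: 1 + 1 + 1 + 1 + 1 + 1 + 1 + 1 + 1 = 9

9


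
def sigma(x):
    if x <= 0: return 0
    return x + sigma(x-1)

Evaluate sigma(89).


sigma(89)
= 89 + 88 + 87 + 86 + 85 + 84 + 83 + 82 + 81 + 80 + 79 + 78 + 77 + 76 + 75 + 74 + 73 + 72 + 71 + 70 + 69 + 68 + 67 + 66 + 65 + 64 + 63 + 62 + 61 + 60 + 59 + 58 + 57 + 56 + 55 + 54 + 53 + 52 + 51 + 50 + 49 + 48 + 47 + 46 + 45 + 44 + 43 + 42 + 41 + 40 + 39 + 38 + 37 + 36 + 35 + 34 + 33 + 32 + 31 + 30 + 29 + 28 + 27 + 26 + 25 + 24 + 23 + 22 + 21 + 20 + 19 + 18 + 17 + 16 + 15 + 14 + 13 + 12 + 11 + 10 + 9 + 8 + 7 + 6 + 5 + 4 + 3 + 2 + 1 + sigma(0)
= 89 + 88 + 87 + 86 + 85 + 84 + 83 + 82 + 81 + 80 + 79 + 78 + 77 + 76 + 75 + 74 + 73 + 72 + 71 + 70 + 69 + 68 + 67 + 66 + 65 + 64 + 63 + 62 + 61 + 60 + 59 + 58 + 57 + 56 + 55 + 54 + 53 + 52 + 51 + 50 + 49 + 48 + 47 + 46 + 45 + 44 + 43 + 42 + 41 + 40 + 39 + 38 + 37 + 36 + 35 + 34 + 33 + 32 + 31 + 30 + 29 + 28 + 27 + 26 + 25 + 24 + 23 + 22 + 21 + 20 + 19 + 18 + 17 + 16 + 15 + 14 + 13 + 12 + 11 + 10 + 9 + 8 + 7 + 6 + 5 + 4 + 3 + 2 + 1 + 0
= 4005

4005


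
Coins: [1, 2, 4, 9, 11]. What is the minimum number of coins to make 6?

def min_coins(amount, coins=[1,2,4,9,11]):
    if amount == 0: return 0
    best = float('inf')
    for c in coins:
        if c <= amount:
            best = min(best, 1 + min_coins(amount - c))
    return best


Building up with DP:
min_coins(0) = 0
min_coins(1) = min(1+min_coins(0)=1+0=1) = 1
min_coins(2) = min(1+min_coins(1)=1+1=2, 1+min_coins(0)=1+0=1) = 1
min_coins(3) = min(1+min_coins(2)=1+1=2, 1+min_coins(1)=1+1=2) = 2
min_coins(4) = min(1+min_coins(3)=1+2=3, 1+min_coins(2)=1+1=2, 1+min_coins(0)=1+0=1) = 1
min_coins(5) = min(1+min_coins(4)=1+1=2, 1+min_coins(3)=1+2=3, 1+min_coins(1)=1+1=2) = 2
min_coins(6) = min(1+min_coins(5)=1+2=3, 1+min_coins(4)=1+1=2, 1+min_coins(2)=1+1=2) = 2

2


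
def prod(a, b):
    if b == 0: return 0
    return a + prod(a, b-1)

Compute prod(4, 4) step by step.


prod(4, 4) = 4 + prod(4, 3)
prod(4, 3) = 4 + prod(4, 2)
prod(4, 2) = 4 + prod(4, 1)
prod(4, 1) = 4 + prod(4, 0)
prod(4, 0) = 0  (base case)
Total: 4 + 4 + 4 + 4 + 0 = 16

16


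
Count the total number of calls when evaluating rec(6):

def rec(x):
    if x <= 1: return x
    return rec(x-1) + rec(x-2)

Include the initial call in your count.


Let C(n) = total calls for rec(n)
C(0) = 1, C(1) = 1
C(2) = 1 + C(1) + C(0) = 1 + 1 + 1 = 3
C(3) = 1 + C(2) + C(1) = 1 + 3 + 1 = 5
C(4) = 1 + C(3) + C(2) = 1 + 5 + 3 = 9
C(5) = 1 + C(4) + C(3) = 1 + 9 + 5 = 15
C(6) = 1 + C(5) + C(4) = 1 + 15 + 9 = 25

25


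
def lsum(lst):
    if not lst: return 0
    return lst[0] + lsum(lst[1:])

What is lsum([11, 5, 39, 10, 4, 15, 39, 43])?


lsum([11, 5, 39, 10, 4, 15, 39, 43]) = 11 + lsum([5, 39, 10, 4, 15, 39, 43])
lsum([5, 39, 10, 4, 15, 39, 43]) = 5 + lsum([39, 10, 4, 15, 39, 43])
lsum([39, 10, 4, 15, 39, 43]) = 39 + lsum([10, 4, 15, 39, 43])
lsum([10, 4, 15, 39, 43]) = 10 + lsum([4, 15, 39, 43])
lsum([4, 15, 39, 43]) = 4 + lsum([15, 39, 43])
lsum([15, 39, 43]) = 15 + lsum([39, 43])
lsum([39, 43]) = 39 + lsum([43])
lsum([43]) = 43 + lsum([])
lsum([]) = 0  (base case)
Total: 11 + 5 + 39 + 10 + 4 + 15 + 39 + 43 + 0 = 166

166


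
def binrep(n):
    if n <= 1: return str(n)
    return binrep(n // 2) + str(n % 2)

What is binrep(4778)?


binrep(4778) = binrep(2389) + '0'
binrep(2389) = binrep(1194) + '1'
binrep(1194) = binrep(597) + '0'
binrep(597) = binrep(298) + '1'
binrep(298) = binrep(149) + '0'
binrep(149) = binrep(74) + '1'
binrep(74) = binrep(37) + '0'
binrep(37) = binrep(18) + '1'
binrep(18) = binrep(9) + '0'
binrep(9) = binrep(4) + '1'
binrep(4) = binrep(2) + '0'
binrep(2) = binrep(1) + '0'
binrep(1) = '1'  (base case)
Concatenating: '1' + '0' + '0' + '1' + '0' + '1' + '0' + '1' + '0' + '1' + '0' + '1' + '0' = '1001010101010'

1001010101010


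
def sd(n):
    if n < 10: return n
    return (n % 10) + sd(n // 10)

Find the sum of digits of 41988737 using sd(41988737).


sd(41988737) = 7 + sd(4198873)
sd(4198873) = 3 + sd(419887)
sd(419887) = 7 + sd(41988)
sd(41988) = 8 + sd(4198)
sd(4198) = 8 + sd(419)
sd(419) = 9 + sd(41)
sd(41) = 1 + sd(4)
sd(4) = 4  (base case)
Total: 7 + 3 + 7 + 8 + 8 + 9 + 1 + 4 = 47

47


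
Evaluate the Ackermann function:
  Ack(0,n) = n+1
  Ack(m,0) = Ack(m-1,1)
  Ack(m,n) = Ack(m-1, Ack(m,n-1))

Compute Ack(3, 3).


Ack(3, 3) = Ack(2, Ack(3, 2))
  Ack(3, 2) = Ack(2, Ack(3, 1))
    Ack(3, 1) = Ack(2, Ack(3, 0))
      Ack(3, 0) = Ack(2, 1)
        Ack(2, 1) = Ack(1, Ack(2, 0))
          Ack(2, 0) = Ack(1, 1)
          Ack(1, 1) = Ack(0, Ack(1, 0))
          Ack(1, 0) = Ack(0, 1)
          Ack(0, 1) = 2
            = Ack(0, 2)
          Ack(0, 2) = 3
          = Ack(1, 3)
          Ack(1, 3) = Ack(0, Ack(1, 2))
          Ack(1, 2) = Ack(0, Ack(1, 1))
          Ack(1, 1) = Ack(0, Ack(1, 0))
          Ack(1, 0) = Ack(0, 1)
          Ack(0, 1) = 2
            = Ack(0, 2)
          Ack(0, 2) = 3
            = Ack(0, 3)
          Ack(0, 3) = 4
            = Ack(0, 4)
          Ack(0, 4) = 5
      = Ack(2, 5)
      Ack(2, 5) = Ack(1, Ack(2, 4))
... (trace truncated)
Result: Ack(3, 3) = 61

61


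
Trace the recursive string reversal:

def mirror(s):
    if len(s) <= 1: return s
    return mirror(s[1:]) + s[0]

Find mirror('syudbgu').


mirror('syudbgu') = mirror('yudbgu') + 's'
mirror('yudbgu') = mirror('udbgu') + 'y'
mirror('udbgu') = mirror('dbgu') + 'u'
mirror('dbgu') = mirror('bgu') + 'd'
mirror('bgu') = mirror('gu') + 'b'
mirror('gu') = mirror('u') + 'g'
mirror('u') = 'u'  (base case)
Concatenating: 'u' + 'g' + 'b' + 'd' + 'u' + 'y' + 's' = 'ugbduys'

ugbduys


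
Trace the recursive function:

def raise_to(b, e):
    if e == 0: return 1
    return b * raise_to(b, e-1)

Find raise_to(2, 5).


raise_to(2, 5)
= 2 * raise_to(2, 4)
= 2 * 2 * raise_to(2, 3)
= 2 * 2 * 2 * raise_to(2, 2)
= 2 * 2 * 2 * 2 * raise_to(2, 1)
= 2 * 2 * 2 * 2 * 2 * raise_to(2, 0)
= 2 * 2 * 2 * 2 * 2 * 1
= 32

32


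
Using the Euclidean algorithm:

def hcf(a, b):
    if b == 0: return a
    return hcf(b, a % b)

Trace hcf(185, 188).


hcf(185, 188) = hcf(188, 185)
hcf(188, 185) = hcf(185, 3)
hcf(185, 3) = hcf(3, 2)
hcf(3, 2) = hcf(2, 1)
hcf(2, 1) = hcf(1, 0)
hcf(1, 0) = 1  (base case)

1


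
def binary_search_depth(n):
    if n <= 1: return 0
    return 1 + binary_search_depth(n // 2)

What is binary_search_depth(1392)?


1392 / 2 = 696
696 / 2 = 348
348 / 2 = 174
174 / 2 = 87
87 / 2 = 43
43 / 2 = 21
21 / 2 = 10
10 / 2 = 5
5 / 2 = 2
2 / 2 = 1
Reached 1 after 10 halvings

10


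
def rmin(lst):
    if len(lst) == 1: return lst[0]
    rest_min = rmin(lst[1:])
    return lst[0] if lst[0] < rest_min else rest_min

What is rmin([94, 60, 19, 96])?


rmin([94, 60, 19, 96]): compare 94 with rmin([60, 19, 96])
rmin([60, 19, 96]): compare 60 with rmin([19, 96])
rmin([19, 96]): compare 19 with rmin([96])
rmin([96]) = 96  (base case)
Compare 19 with 96 -> 19
Compare 60 with 19 -> 19
Compare 94 with 19 -> 19

19


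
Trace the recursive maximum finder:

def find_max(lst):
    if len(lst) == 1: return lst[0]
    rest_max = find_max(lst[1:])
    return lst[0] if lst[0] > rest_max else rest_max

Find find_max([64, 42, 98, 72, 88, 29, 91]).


find_max([64, 42, 98, 72, 88, 29, 91]): compare 64 with find_max([42, 98, 72, 88, 29, 91])
find_max([42, 98, 72, 88, 29, 91]): compare 42 with find_max([98, 72, 88, 29, 91])
find_max([98, 72, 88, 29, 91]): compare 98 with find_max([72, 88, 29, 91])
find_max([72, 88, 29, 91]): compare 72 with find_max([88, 29, 91])
find_max([88, 29, 91]): compare 88 with find_max([29, 91])
find_max([29, 91]): compare 29 with find_max([91])
find_max([91]) = 91  (base case)
Compare 29 with 91 -> 91
Compare 88 with 91 -> 91
Compare 72 with 91 -> 91
Compare 98 with 91 -> 98
Compare 42 with 98 -> 98
Compare 64 with 98 -> 98

98


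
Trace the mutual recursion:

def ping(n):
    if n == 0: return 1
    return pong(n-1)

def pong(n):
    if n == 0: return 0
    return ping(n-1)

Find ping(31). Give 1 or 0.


ping(31) = pong(30)
pong(30) = ping(29)
ping(29) = pong(28)
pong(28) = ping(27)
ping(27) = pong(26)
pong(26) = ping(25)
ping(25) = pong(24)
pong(24) = ping(23)
ping(23) = pong(22)
pong(22) = ping(21)
ping(21) = pong(20)
pong(20) = ping(19)
ping(19) = pong(18)
pong(18) = ping(17)
ping(17) = pong(16)
pong(16) = ping(15)
ping(15) = pong(14)
pong(14) = ping(13)
ping(13) = pong(12)
pong(12) = ping(11)
ping(11) = pong(10)
pong(10) = ping(9)
ping(9) = pong(8)
pong(8) = ping(7)
ping(7) = pong(6)
pong(6) = ping(5)
ping(5) = pong(4)
pong(4) = ping(3)
ping(3) = pong(2)
pong(2) = ping(1)
ping(1) = pong(0)
pong(0) = 0  (base case)
Result: 0

0


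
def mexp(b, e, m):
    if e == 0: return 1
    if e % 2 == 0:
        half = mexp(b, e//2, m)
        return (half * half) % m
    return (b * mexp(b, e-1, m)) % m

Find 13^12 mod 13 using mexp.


mexp(13, 12, 13): e is even, compute mexp(13, 6, 13)
  mexp(13, 6, 13): e is even, compute mexp(13, 3, 13)
    mexp(13, 3, 13): e is odd, compute mexp(13, 2, 13)
      mexp(13, 2, 13): e is even, compute mexp(13, 1, 13)
        mexp(13, 1, 13): e is odd, compute mexp(13, 0, 13)
          mexp(13, 0, 13) = 1
        (13 * 1) % 13 = 0
      half=0, (0*0) % 13 = 0
    (13 * 0) % 13 = 0
  half=0, (0*0) % 13 = 0
half=0, (0*0) % 13 = 0

0


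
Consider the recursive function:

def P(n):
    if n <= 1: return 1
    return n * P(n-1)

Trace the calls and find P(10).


P(10)
= 10 * P(9)
= 10 * 9 * P(8)
= 10 * 9 * 8 * P(7)
= 10 * 9 * 8 * 7 * P(6)
= 10 * 9 * 8 * 7 * 6 * P(5)
= 10 * 9 * 8 * 7 * 6 * 5 * P(4)
= 10 * 9 * 8 * 7 * 6 * 5 * 4 * P(3)
= 10 * 9 * 8 * 7 * 6 * 5 * 4 * 3 * P(2)
= 10 * 9 * 8 * 7 * 6 * 5 * 4 * 3 * 2 * P(1)
= 10 * 9 * 8 * 7 * 6 * 5 * 4 * 3 * 2 * 1
= 3628800

3628800


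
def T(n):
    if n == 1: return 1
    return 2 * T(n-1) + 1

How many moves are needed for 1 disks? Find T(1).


T(1) = 1  (base case)

1


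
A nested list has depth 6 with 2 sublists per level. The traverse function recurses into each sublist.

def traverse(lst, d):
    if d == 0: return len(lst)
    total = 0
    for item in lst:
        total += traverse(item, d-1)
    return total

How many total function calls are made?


At depth 0 (root): 1 call
At depth 1: each of 1 parents calls traverse on 2 children = 2 calls
At depth 2: each of 2 parents calls traverse on 2 children = 4 calls
At depth 3: each of 4 parents calls traverse on 2 children = 8 calls
At depth 4: each of 8 parents calls traverse on 2 children = 16 calls
At depth 5: each of 16 parents calls traverse on 2 children = 32 calls
At depth 6: each of 32 parents calls traverse on 2 children = 64 calls
Total: 1 + 2 + 4 + 8 + 16 + 32 + 64 = 127

127


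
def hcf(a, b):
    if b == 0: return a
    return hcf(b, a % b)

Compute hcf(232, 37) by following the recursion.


hcf(232, 37) = hcf(37, 10)
hcf(37, 10) = hcf(10, 7)
hcf(10, 7) = hcf(7, 3)
hcf(7, 3) = hcf(3, 1)
hcf(3, 1) = hcf(1, 0)
hcf(1, 0) = 1  (base case)

1


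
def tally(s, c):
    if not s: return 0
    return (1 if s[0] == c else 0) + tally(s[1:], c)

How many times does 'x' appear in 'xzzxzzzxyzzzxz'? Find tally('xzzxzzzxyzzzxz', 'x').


s[0]='x' == 'x' -> 1
s[0]='z' != 'x' -> 0
s[0]='z' != 'x' -> 0
s[0]='x' == 'x' -> 1
s[0]='z' != 'x' -> 0
s[0]='z' != 'x' -> 0
s[0]='z' != 'x' -> 0
s[0]='x' == 'x' -> 1
s[0]='y' != 'x' -> 0
s[0]='z' != 'x' -> 0
s[0]='z' != 'x' -> 0
s[0]='z' != 'x' -> 0
s[0]='x' == 'x' -> 1
s[0]='z' != 'x' -> 0
Sum: 1 + 0 + 0 + 1 + 0 + 0 + 0 + 1 + 0 + 0 + 0 + 0 + 1 + 0 = 4

4


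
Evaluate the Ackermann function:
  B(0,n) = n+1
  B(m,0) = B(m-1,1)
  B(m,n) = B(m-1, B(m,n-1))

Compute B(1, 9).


B(1, 9) = B(0, B(1, 8))
  B(1, 8) = B(0, B(1, 7))
    B(1, 7) = B(0, B(1, 6))
      B(1, 6) = B(0, B(1, 5))
        B(1, 5) = B(0, B(1, 4))
          B(1, 4) = B(0, B(1, 3))
          B(1, 3) = B(0, B(1, 2))
          B(1, 2) = B(0, B(1, 1))
          B(1, 1) = B(0, B(1, 0))
          B(1, 0) = B(0, 1)
          B(0, 1) = 2
            = B(0, 2)
          B(0, 2) = 3
            = B(0, 3)
          B(0, 3) = 4
            = B(0, 4)
          B(0, 4) = 5
            = B(0, 5)
          B(0, 5) = 6
          = B(0, 6)
          B(0, 6) = 7
        = B(0, 7)
        B(0, 7) = 8
      = B(0, 8)
      B(0, 8) = 9
... (trace truncated)
Result: B(1, 9) = 11

11


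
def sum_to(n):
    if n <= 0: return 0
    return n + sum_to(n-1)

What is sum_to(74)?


sum_to(74)
= 74 + 73 + 72 + 71 + 70 + 69 + 68 + 67 + 66 + 65 + 64 + 63 + 62 + 61 + 60 + 59 + 58 + 57 + 56 + 55 + 54 + 53 + 52 + 51 + 50 + 49 + 48 + 47 + 46 + 45 + 44 + 43 + 42 + 41 + 40 + 39 + 38 + 37 + 36 + 35 + 34 + 33 + 32 + 31 + 30 + 29 + 28 + 27 + 26 + 25 + 24 + 23 + 22 + 21 + 20 + 19 + 18 + 17 + 16 + 15 + 14 + 13 + 12 + 11 + 10 + 9 + 8 + 7 + 6 + 5 + 4 + 3 + 2 + 1 + sum_to(0)
= 74 + 73 + 72 + 71 + 70 + 69 + 68 + 67 + 66 + 65 + 64 + 63 + 62 + 61 + 60 + 59 + 58 + 57 + 56 + 55 + 54 + 53 + 52 + 51 + 50 + 49 + 48 + 47 + 46 + 45 + 44 + 43 + 42 + 41 + 40 + 39 + 38 + 37 + 36 + 35 + 34 + 33 + 32 + 31 + 30 + 29 + 28 + 27 + 26 + 25 + 24 + 23 + 22 + 21 + 20 + 19 + 18 + 17 + 16 + 15 + 14 + 13 + 12 + 11 + 10 + 9 + 8 + 7 + 6 + 5 + 4 + 3 + 2 + 1 + 0
= 2775

2775


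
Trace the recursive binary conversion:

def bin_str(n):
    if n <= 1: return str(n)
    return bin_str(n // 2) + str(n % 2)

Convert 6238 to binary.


bin_str(6238) = bin_str(3119) + '0'
bin_str(3119) = bin_str(1559) + '1'
bin_str(1559) = bin_str(779) + '1'
bin_str(779) = bin_str(389) + '1'
bin_str(389) = bin_str(194) + '1'
bin_str(194) = bin_str(97) + '0'
bin_str(97) = bin_str(48) + '1'
bin_str(48) = bin_str(24) + '0'
bin_str(24) = bin_str(12) + '0'
bin_str(12) = bin_str(6) + '0'
bin_str(6) = bin_str(3) + '0'
bin_str(3) = bin_str(1) + '1'
bin_str(1) = '1'  (base case)
Concatenating: '1' + '1' + '0' + '0' + '0' + '0' + '1' + '0' + '1' + '1' + '1' + '1' + '0' = '1100001011110'

1100001011110


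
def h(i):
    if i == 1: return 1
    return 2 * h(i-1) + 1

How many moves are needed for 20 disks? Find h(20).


h(20) = 2 * h(19) + 1
h(19) = 2 * h(18) + 1
h(18) = 2 * h(17) + 1
h(17) = 2 * h(16) + 1
h(16) = 2 * h(15) + 1
h(15) = 2 * h(14) + 1
h(14) = 2 * h(13) + 1
h(13) = 2 * h(12) + 1
h(12) = 2 * h(11) + 1
h(11) = 2 * h(10) + 1
h(10) = 2 * h(9) + 1
h(9) = 2 * h(8) + 1
h(8) = 2 * h(7) + 1
h(7) = 2 * h(6) + 1
h(6) = 2 * h(5) + 1
h(5) = 2 * h(4) + 1
h(4) = 2 * h(3) + 1
h(3) = 2 * h(2) + 1
h(2) = 2 * h(1) + 1
h(1) = 1  (base case)
h(2) = 2 * 1 + 1 = 3
h(3) = 2 * 3 + 1 = 7
h(4) = 2 * 7 + 1 = 15
h(5) = 2 * 15 + 1 = 31
h(6) = 2 * 31 + 1 = 63
h(7) = 2 * 63 + 1 = 127
h(8) = 2 * 127 + 1 = 255
h(9) = 2 * 255 + 1 = 511
h(10) = 2 * 511 + 1 = 1023
h(11) = 2 * 1023 + 1 = 2047
h(12) = 2 * 2047 + 1 = 4095
h(13) = 2 * 4095 + 1 = 8191
h(14) = 2 * 8191 + 1 = 16383
h(15) = 2 * 16383 + 1 = 32767
h(16) = 2 * 32767 + 1 = 65535
h(17) = 2 * 65535 + 1 = 131071
h(18) = 2 * 131071 + 1 = 262143
h(19) = 2 * 262143 + 1 = 524287
h(20) = 2 * 524287 + 1 = 1048575

1048575
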